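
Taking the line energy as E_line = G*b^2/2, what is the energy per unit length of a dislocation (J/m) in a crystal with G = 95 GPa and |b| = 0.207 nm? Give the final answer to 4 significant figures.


E = G*b^2/2
b = 0.207 nm = 2.07e-10 m
G = 95 GPa = 9.5e+10 Pa
E = 0.5 * 9.5e+10 * (2.07e-10)^2
E = 2.035e-09 J/m


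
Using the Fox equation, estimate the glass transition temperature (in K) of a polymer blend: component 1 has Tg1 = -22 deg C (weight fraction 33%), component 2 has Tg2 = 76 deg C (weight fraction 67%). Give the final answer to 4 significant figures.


1/Tg = w1/Tg1 + w2/Tg2 (in Kelvin)
Tg1 = 251.15 K, Tg2 = 349.15 K
1/Tg = 0.33/251.15 + 0.67/349.15
Tg = 309.3 K


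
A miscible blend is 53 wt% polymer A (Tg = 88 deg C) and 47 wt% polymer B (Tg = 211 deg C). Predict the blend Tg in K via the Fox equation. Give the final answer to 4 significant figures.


1/Tg = w1/Tg1 + w2/Tg2 (in Kelvin)
Tg1 = 361.15 K, Tg2 = 484.15 K
1/Tg = 0.53/361.15 + 0.47/484.15
Tg = 410.1 K


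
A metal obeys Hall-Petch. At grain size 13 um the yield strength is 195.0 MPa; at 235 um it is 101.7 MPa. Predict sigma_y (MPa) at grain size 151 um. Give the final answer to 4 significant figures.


sigma_y = sigma0 + k / sqrt(d)
1/sqrt(d1) = 1/sqrt(1.3e-05) = 277.35;  1/sqrt(d2) = 65.2328
k = (sigma1 - sigma2) / (1/sqrt(d1) - 1/sqrt(d2)) = (195.0 - 101.7) / (277.35 - 65.2328) = 0.439851 MPa*m^0.5
sigma0 = sigma1 - k/sqrt(d1) = 195.0 - 0.439851*277.35 = 73.0073 MPa
sigma_y(d3) = 73.0073 + 0.439851 / sqrt(1.51e-04) = 108.8 MPa


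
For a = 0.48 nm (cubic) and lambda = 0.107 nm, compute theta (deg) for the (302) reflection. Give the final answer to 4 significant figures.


d = a / sqrt(h^2+k^2+l^2)
d = 0.48 / sqrt(13) = 0.133128 nm
lambda = 2*d*sin(theta)  =>  sin(theta) = lambda / (2*d)
sin(theta) = 0.107 / (2 * 0.133128) = 0.401869
theta = 23.7 deg


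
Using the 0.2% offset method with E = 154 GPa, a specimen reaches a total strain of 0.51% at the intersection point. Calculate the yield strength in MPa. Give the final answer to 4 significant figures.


Offset strain = 0.002
Elastic strain at yield = total_strain - offset = 5.1e-03 - 0.002 = 3.1e-03
sigma_y = E * elastic_strain = 154000 * 3.1e-03
sigma_y = 477.4 MPa


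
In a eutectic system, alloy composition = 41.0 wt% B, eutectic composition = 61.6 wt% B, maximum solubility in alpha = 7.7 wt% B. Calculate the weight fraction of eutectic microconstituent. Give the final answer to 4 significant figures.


f_primary = (C_e - C0) / (C_e - C_alpha_max)
f_primary = (61.6 - 41.0) / (61.6 - 7.7)
f_primary = 0.382189
f_eutectic = 1 - 0.382189 = 0.6178


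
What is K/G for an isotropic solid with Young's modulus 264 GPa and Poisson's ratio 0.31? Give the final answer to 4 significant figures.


G = E / (2*(1+nu))
G = 264 / (2*(1+0.31)) = 100.763 GPa
K = E / (3*(1-2*nu))
K = 264 / (3*(1-2*0.31)) = 231.579 GPa
K/G = 231.579 / 100.763 = 2.298


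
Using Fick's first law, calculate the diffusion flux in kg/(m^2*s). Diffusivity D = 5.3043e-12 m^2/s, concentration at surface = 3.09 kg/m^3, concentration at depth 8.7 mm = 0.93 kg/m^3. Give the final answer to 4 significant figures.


J = -D * (dC/dx) = D * (C1 - C2) / dx
J = 5.3043e-12 * (3.09 - 0.93) / 8.7e-03
J = 1.317e-09 kg/(m^2*s)


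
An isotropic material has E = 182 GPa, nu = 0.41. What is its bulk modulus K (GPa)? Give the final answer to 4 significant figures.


K = E / (3*(1-2*nu))
K = 182 / (3*(1-2*0.41))
K = 337 GPa


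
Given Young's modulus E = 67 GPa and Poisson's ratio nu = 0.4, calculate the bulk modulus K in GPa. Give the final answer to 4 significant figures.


K = E / (3*(1-2*nu))
K = 67 / (3*(1-2*0.4))
K = 111.7 GPa


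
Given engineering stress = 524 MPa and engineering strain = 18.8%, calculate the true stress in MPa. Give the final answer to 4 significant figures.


sigma_true = sigma_eng * (1 + epsilon_eng)
sigma_true = 524 * (1 + 0.188)
sigma_true = 622.5 MPa


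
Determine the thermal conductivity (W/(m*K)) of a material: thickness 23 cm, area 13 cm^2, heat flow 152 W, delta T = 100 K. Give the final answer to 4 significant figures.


k = Q*L / (A*dT)
L = 0.23 m, A = 1.3e-03 m^2
k = 152 * 0.23 / (1.3e-03 * 100)
k = 268.9 W/(m*K)


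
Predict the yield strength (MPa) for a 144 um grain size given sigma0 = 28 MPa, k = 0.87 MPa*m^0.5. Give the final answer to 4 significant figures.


sigma_y = sigma0 + k / sqrt(d)
d = 144 um = 1.44e-04 m
sigma_y = 28 + 0.87 / sqrt(1.44e-04)
sigma_y = 100.5 MPa


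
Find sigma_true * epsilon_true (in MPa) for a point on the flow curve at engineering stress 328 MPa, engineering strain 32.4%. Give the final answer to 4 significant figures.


sigma_true = sigma_eng * (1 + epsilon_eng)
sigma_true = 328 * (1 + 0.324) = 434.272 MPa
epsilon_true = ln(1 + epsilon_eng)
epsilon_true = ln(1 + 0.324) = 0.280657
sigma_true * epsilon_true = 434.272 * 0.280657 = 121.9 MPa


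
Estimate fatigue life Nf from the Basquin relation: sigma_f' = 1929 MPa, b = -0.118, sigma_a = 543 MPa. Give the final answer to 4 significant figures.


sigma_a = sigma_f' * (2*Nf)^b
2*Nf = (sigma_a / sigma_f')^(1/b)
2*Nf = (543 / 1929)^(1/-0.118)
2*Nf = 46294.4
Nf = 23150 cycles


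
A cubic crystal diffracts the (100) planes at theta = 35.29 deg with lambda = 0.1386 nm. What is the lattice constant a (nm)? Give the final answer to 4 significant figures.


d = lambda / (2*sin(theta))
d = 0.1386 / (2*sin(35.29 deg))
d = 0.119955 nm
a = d * sqrt(h^2+k^2+l^2) = 0.119955 * sqrt(1)
a = 0.12 nm


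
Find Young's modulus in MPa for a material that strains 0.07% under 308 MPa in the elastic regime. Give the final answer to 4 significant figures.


E = sigma / epsilon
epsilon = 0.07% = 7e-04
E = 308 / 7e-04
E = 440000 MPa


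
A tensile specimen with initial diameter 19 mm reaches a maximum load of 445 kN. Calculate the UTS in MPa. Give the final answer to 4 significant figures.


A0 = pi*(d/2)^2 = pi*(19/2)^2 = 283.529 mm^2
UTS = F_max / A0 = 445*1000 / 283.529
UTS = 1570 MPa


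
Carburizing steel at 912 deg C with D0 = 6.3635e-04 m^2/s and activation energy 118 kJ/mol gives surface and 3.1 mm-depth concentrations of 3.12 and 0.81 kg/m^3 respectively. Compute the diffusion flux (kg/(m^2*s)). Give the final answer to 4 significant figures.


Step 1: D = D0 * exp(-Qd/(R*T))
T = 912 + 273.15 = 1185.15 K
D = 6.3635e-04 * exp(-118e3 / (8.314 * 1185.15)) = 4.00629e-09 m^2/s
Step 2: J = D * (C1 - C2) / dx
J = 4.00629e-09 * (3.12 - 0.81) / 3.1e-03
J = 2.985e-06 kg/(m^2*s)


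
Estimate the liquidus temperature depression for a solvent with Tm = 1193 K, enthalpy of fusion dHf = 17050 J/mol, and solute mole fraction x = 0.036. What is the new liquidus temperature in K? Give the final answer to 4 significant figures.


dT = R*Tm^2*x / dHf
dT = 8.314 * 1193^2 * 0.036 / 17050
dT = 24.9844 K
T_new = 1193 - 24.9844 = 1168 K


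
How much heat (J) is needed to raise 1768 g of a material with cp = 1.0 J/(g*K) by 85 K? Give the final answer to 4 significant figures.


Q = m * cp * dT
Q = 1768 * 1.0 * 85
Q = 150300 J


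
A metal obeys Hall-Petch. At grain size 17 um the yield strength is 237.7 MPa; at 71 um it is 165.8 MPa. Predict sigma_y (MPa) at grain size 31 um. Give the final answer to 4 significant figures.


sigma_y = sigma0 + k / sqrt(d)
1/sqrt(d1) = 1/sqrt(1.7e-05) = 242.536;  1/sqrt(d2) = 118.678
k = (sigma1 - sigma2) / (1/sqrt(d1) - 1/sqrt(d2)) = (237.7 - 165.8) / (242.536 - 118.678) = 0.580506 MPa*m^0.5
sigma0 = sigma1 - k/sqrt(d1) = 237.7 - 0.580506*242.536 = 96.9066 MPa
sigma_y(d3) = 96.9066 + 0.580506 / sqrt(3.1e-05) = 201.2 MPa


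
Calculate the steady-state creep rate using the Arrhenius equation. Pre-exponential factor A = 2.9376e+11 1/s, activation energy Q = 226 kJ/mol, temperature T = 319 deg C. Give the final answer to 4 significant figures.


rate = A * exp(-Q / (R*T))
T = 319 + 273.15 = 592.15 K
rate = 2.9376e+11 * exp(-226e3 / (8.314 * 592.15))
rate = 3.399e-09 1/s


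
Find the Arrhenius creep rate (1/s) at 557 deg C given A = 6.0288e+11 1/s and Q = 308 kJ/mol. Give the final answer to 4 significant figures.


rate = A * exp(-Q / (R*T))
T = 557 + 273.15 = 830.15 K
rate = 6.0288e+11 * exp(-308e3 / (8.314 * 830.15))
rate = 2.509e-08 1/s


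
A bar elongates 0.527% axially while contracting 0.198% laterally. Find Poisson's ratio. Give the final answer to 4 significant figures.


nu = -epsilon_lat / epsilon_axial
Lateral strain is contraction (negative), so using magnitudes:
nu = 0.198 / 0.527
nu = 0.3757


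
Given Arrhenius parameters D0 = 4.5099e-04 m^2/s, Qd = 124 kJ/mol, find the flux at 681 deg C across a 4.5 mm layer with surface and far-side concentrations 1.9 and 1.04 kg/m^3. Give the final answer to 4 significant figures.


Step 1: D = D0 * exp(-Qd/(R*T))
T = 681 + 273.15 = 954.15 K
D = 4.5099e-04 * exp(-124e3 / (8.314 * 954.15)) = 7.33805e-11 m^2/s
Step 2: J = D * (C1 - C2) / dx
J = 7.33805e-11 * (1.9 - 1.04) / 4.5e-03
J = 1.402e-08 kg/(m^2*s)


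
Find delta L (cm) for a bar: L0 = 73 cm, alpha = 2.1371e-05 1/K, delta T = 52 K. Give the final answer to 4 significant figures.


dL = L0 * alpha * dT
dL = 73 * 2.1371e-05 * 52
dL = 0.08112 cm


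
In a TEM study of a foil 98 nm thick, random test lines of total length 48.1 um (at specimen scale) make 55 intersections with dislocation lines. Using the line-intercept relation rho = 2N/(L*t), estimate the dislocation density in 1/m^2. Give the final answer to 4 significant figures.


rho = 2N / (L * t)
L = 48.1 um = 4.81e-05 m, t = 98 nm = 9.8e-08 m
rho = 2 * 55 / (4.81e-05 * 9.8e-08)
rho = 2.334e+13 1/m^2


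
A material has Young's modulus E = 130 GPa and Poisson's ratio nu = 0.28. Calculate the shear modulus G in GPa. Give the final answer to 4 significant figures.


G = E / (2*(1+nu))
G = 130 / (2*(1+0.28))
G = 50.78 GPa


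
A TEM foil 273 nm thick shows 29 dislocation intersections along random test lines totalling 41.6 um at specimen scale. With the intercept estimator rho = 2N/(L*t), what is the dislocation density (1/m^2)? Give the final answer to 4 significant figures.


rho = 2N / (L * t)
L = 41.6 um = 4.16e-05 m, t = 273 nm = 2.73e-07 m
rho = 2 * 29 / (4.16e-05 * 2.73e-07)
rho = 5.107e+12 1/m^2


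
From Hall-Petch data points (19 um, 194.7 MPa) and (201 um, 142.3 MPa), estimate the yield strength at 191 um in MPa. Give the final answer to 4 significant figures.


sigma_y = sigma0 + k / sqrt(d)
1/sqrt(d1) = 1/sqrt(1.9e-05) = 229.416;  1/sqrt(d2) = 70.5346
k = (sigma1 - sigma2) / (1/sqrt(d1) - 1/sqrt(d2)) = (194.7 - 142.3) / (229.416 - 70.5346) = 0.329806 MPa*m^0.5
sigma0 = sigma1 - k/sqrt(d1) = 194.7 - 0.329806*229.416 = 119.037 MPa
sigma_y(d3) = 119.037 + 0.329806 / sqrt(1.91e-04) = 142.9 MPa


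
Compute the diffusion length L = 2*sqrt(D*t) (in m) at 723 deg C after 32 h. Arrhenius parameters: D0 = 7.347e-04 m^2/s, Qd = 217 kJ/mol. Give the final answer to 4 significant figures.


Step 1: D = D0 * exp(-Qd/(R*T))
T = 996.15 K
D = 7.347e-04 * exp(-217e3 / (8.314 * 996.15)) = 3.06884e-15 m^2/s
Step 2: L = 2*sqrt(D*t)
t = 32 h = 115200 s
L = 2*sqrt(3.06884e-15 * 115200) = 3.76e-05 m


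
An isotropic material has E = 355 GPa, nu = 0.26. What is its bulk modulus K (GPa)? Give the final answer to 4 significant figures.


K = E / (3*(1-2*nu))
K = 355 / (3*(1-2*0.26))
K = 246.5 GPa


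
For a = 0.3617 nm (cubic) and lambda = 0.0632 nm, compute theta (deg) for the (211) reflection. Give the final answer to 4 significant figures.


d = a / sqrt(h^2+k^2+l^2)
d = 0.3617 / sqrt(6) = 0.147663 nm
lambda = 2*d*sin(theta)  =>  sin(theta) = lambda / (2*d)
sin(theta) = 0.0632 / (2 * 0.147663) = 0.214
theta = 12.36 deg


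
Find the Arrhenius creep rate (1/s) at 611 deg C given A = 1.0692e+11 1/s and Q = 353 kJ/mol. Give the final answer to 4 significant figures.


rate = A * exp(-Q / (R*T))
T = 611 + 273.15 = 884.15 K
rate = 1.0692e+11 * exp(-353e3 / (8.314 * 884.15))
rate = 1.491e-10 1/s


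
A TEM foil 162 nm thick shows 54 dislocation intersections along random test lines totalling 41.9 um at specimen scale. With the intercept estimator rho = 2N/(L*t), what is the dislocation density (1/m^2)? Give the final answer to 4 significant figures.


rho = 2N / (L * t)
L = 41.9 um = 4.19e-05 m, t = 162 nm = 1.62e-07 m
rho = 2 * 54 / (4.19e-05 * 1.62e-07)
rho = 1.591e+13 1/m^2


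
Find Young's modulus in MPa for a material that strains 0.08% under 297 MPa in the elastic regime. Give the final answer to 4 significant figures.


E = sigma / epsilon
epsilon = 0.08% = 8e-04
E = 297 / 8e-04
E = 371300 MPa


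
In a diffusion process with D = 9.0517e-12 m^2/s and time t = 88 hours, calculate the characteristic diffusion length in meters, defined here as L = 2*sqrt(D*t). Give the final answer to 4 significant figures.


t = 88 hr = 316800 s
Diffusion length = 2*sqrt(D*t)
= 2*sqrt(9.0517e-12 * 316800)
= 3.387e-03 m


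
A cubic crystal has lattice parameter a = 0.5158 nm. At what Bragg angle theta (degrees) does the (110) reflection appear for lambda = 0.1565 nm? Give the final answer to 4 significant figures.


d = a / sqrt(h^2+k^2+l^2)
d = 0.5158 / sqrt(2) = 0.364726 nm
lambda = 2*d*sin(theta)  =>  sin(theta) = lambda / (2*d)
sin(theta) = 0.1565 / (2 * 0.364726) = 0.214545
theta = 12.39 deg


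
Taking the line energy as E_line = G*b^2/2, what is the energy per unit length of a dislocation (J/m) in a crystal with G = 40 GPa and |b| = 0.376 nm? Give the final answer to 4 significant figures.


E = G*b^2/2
b = 0.376 nm = 3.76e-10 m
G = 40 GPa = 4e+10 Pa
E = 0.5 * 4e+10 * (3.76e-10)^2
E = 2.828e-09 J/m


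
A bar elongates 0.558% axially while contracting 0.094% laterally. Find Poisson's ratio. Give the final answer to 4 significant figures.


nu = -epsilon_lat / epsilon_axial
Lateral strain is contraction (negative), so using magnitudes:
nu = 0.094 / 0.558
nu = 0.1685


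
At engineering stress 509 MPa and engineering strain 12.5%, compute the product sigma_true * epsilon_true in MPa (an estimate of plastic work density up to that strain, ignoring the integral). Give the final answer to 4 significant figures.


sigma_true = sigma_eng * (1 + epsilon_eng)
sigma_true = 509 * (1 + 0.125) = 572.625 MPa
epsilon_true = ln(1 + epsilon_eng)
epsilon_true = ln(1 + 0.125) = 0.117783
sigma_true * epsilon_true = 572.625 * 0.117783 = 67.45 MPa


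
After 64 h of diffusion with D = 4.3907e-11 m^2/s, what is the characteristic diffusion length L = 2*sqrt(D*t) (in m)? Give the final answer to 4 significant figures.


t = 64 hr = 230400 s
Diffusion length = 2*sqrt(D*t)
= 2*sqrt(4.3907e-11 * 230400)
= 6.361e-03 m


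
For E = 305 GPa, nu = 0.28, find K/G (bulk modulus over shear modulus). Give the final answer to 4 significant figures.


G = E / (2*(1+nu))
G = 305 / (2*(1+0.28)) = 119.141 GPa
K = E / (3*(1-2*nu))
K = 305 / (3*(1-2*0.28)) = 231.061 GPa
K/G = 231.061 / 119.141 = 1.939


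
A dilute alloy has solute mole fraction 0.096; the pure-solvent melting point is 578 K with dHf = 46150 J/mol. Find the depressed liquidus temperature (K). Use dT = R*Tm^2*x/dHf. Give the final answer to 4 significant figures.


dT = R*Tm^2*x / dHf
dT = 8.314 * 578^2 * 0.096 / 46150
dT = 5.77784 K
T_new = 578 - 5.77784 = 572.2 K


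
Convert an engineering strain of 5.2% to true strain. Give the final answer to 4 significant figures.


epsilon_true = ln(1 + epsilon_eng)
epsilon_true = ln(1 + 0.052)
epsilon_true = 0.05069


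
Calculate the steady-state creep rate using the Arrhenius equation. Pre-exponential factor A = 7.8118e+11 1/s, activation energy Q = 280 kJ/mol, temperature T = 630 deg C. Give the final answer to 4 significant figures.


rate = A * exp(-Q / (R*T))
T = 630 + 273.15 = 903.15 K
rate = 7.8118e+11 * exp(-280e3 / (8.314 * 903.15))
rate = 4.99e-05 1/s


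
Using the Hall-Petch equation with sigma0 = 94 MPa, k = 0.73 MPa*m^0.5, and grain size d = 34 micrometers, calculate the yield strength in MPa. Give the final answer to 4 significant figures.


sigma_y = sigma0 + k / sqrt(d)
d = 34 um = 3.4e-05 m
sigma_y = 94 + 0.73 / sqrt(3.4e-05)
sigma_y = 219.2 MPa


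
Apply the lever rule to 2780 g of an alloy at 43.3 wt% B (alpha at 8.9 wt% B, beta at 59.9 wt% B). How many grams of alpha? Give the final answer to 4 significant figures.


f_alpha = (C_beta - C0) / (C_beta - C_alpha)
f_alpha = (59.9 - 43.3) / (59.9 - 8.9) = 0.32549
m_alpha = f_alpha * m_total = 0.32549 * 2780 = 904.9 g


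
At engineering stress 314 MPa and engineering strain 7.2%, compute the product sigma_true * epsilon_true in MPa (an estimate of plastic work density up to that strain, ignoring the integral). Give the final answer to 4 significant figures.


sigma_true = sigma_eng * (1 + epsilon_eng)
sigma_true = 314 * (1 + 0.072) = 336.608 MPa
epsilon_true = ln(1 + epsilon_eng)
epsilon_true = ln(1 + 0.072) = 0.0695261
sigma_true * epsilon_true = 336.608 * 0.0695261 = 23.4 MPa


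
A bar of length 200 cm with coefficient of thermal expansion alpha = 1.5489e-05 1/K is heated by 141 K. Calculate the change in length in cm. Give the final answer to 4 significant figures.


dL = L0 * alpha * dT
dL = 200 * 1.5489e-05 * 141
dL = 0.4368 cm


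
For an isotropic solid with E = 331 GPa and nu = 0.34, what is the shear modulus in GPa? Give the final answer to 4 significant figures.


G = E / (2*(1+nu))
G = 331 / (2*(1+0.34))
G = 123.5 GPa


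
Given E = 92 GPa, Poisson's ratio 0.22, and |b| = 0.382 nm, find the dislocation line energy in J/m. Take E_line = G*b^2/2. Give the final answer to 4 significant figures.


Step 1: G = E / (2*(1+nu))
G = 92 / (2*(1+0.22)) = 37.7049 GPa = 3.77049e+10 Pa
Step 2: E_line = G*b^2/2
b = 0.382 nm = 3.82e-10 m
E_line = 0.5 * 3.77049e+10 * (3.82e-10)^2 = 2.751e-09 J/m


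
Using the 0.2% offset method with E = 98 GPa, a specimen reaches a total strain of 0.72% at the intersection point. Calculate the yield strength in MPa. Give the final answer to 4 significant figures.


Offset strain = 0.002
Elastic strain at yield = total_strain - offset = 7.2e-03 - 0.002 = 5.2e-03
sigma_y = E * elastic_strain = 98000 * 5.2e-03
sigma_y = 509.6 MPa


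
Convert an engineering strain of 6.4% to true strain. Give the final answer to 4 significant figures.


epsilon_true = ln(1 + epsilon_eng)
epsilon_true = ln(1 + 0.064)
epsilon_true = 0.06204


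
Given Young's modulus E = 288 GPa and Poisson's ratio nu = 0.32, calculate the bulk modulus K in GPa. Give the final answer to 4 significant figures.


K = E / (3*(1-2*nu))
K = 288 / (3*(1-2*0.32))
K = 266.7 GPa


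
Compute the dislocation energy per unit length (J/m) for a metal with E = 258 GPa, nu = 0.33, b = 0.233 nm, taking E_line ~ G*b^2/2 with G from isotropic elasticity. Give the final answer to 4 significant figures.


Step 1: G = E / (2*(1+nu))
G = 258 / (2*(1+0.33)) = 96.9925 GPa = 9.69925e+10 Pa
Step 2: E_line = G*b^2/2
b = 0.233 nm = 2.33e-10 m
E_line = 0.5 * 9.69925e+10 * (2.33e-10)^2 = 2.633e-09 J/m


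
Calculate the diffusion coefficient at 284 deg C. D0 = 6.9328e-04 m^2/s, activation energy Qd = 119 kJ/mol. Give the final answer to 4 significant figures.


D = D0 * exp(-Qd / (R*T))
T = 557.15 K
D = 6.9328e-04 * exp(-119e3 / (8.314 * 557.15))
D = 4.829e-15 m^2/s


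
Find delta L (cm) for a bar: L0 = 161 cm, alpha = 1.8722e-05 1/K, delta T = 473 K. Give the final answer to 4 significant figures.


dL = L0 * alpha * dT
dL = 161 * 1.8722e-05 * 473
dL = 1.426 cm


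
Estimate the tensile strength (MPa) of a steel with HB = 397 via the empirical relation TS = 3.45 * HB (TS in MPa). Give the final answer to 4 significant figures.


TS (MPa) = 3.45 * HB
TS = 3.45 * 397
TS = 1370 MPa


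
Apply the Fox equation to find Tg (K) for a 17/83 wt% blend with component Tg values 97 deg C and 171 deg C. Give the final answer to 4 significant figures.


1/Tg = w1/Tg1 + w2/Tg2 (in Kelvin)
Tg1 = 370.15 K, Tg2 = 444.15 K
1/Tg = 0.17/370.15 + 0.83/444.15
Tg = 429.6 K


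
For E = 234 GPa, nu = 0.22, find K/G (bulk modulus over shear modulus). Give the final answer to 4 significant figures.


G = E / (2*(1+nu))
G = 234 / (2*(1+0.22)) = 95.9016 GPa
K = E / (3*(1-2*nu))
K = 234 / (3*(1-2*0.22)) = 139.286 GPa
K/G = 139.286 / 95.9016 = 1.452


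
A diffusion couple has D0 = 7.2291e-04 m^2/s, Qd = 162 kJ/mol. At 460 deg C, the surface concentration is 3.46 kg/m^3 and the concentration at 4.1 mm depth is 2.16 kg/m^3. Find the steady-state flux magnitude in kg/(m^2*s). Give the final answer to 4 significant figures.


Step 1: D = D0 * exp(-Qd/(R*T))
T = 460 + 273.15 = 733.15 K
D = 7.2291e-04 * exp(-162e3 / (8.314 * 733.15)) = 2.07336e-15 m^2/s
Step 2: J = D * (C1 - C2) / dx
J = 2.07336e-15 * (3.46 - 2.16) / 4.1e-03
J = 6.574e-13 kg/(m^2*s)


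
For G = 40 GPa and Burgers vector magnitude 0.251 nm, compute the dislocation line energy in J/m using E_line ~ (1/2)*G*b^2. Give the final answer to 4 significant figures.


E = G*b^2/2
b = 0.251 nm = 2.51e-10 m
G = 40 GPa = 4e+10 Pa
E = 0.5 * 4e+10 * (2.51e-10)^2
E = 1.26e-09 J/m


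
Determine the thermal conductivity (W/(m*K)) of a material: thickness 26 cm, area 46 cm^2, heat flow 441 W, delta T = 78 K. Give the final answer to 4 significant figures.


k = Q*L / (A*dT)
L = 0.26 m, A = 4.6e-03 m^2
k = 441 * 0.26 / (4.6e-03 * 78)
k = 319.6 W/(m*K)


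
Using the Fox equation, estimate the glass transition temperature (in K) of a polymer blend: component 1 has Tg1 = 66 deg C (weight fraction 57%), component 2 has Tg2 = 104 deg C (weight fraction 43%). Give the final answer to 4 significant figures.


1/Tg = w1/Tg1 + w2/Tg2 (in Kelvin)
Tg1 = 339.15 K, Tg2 = 377.15 K
1/Tg = 0.57/339.15 + 0.43/377.15
Tg = 354.5 K


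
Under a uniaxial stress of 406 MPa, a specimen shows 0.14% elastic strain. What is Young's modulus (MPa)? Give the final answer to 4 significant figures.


E = sigma / epsilon
epsilon = 0.14% = 1.4e-03
E = 406 / 1.4e-03
E = 290000 MPa


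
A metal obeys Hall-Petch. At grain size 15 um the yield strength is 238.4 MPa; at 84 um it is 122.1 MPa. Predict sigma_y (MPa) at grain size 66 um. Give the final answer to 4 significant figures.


sigma_y = sigma0 + k / sqrt(d)
1/sqrt(d1) = 1/sqrt(1.5e-05) = 258.199;  1/sqrt(d2) = 109.109
k = (sigma1 - sigma2) / (1/sqrt(d1) - 1/sqrt(d2)) = (238.4 - 122.1) / (258.199 - 109.109) = 0.780066 MPa*m^0.5
sigma0 = sigma1 - k/sqrt(d1) = 238.4 - 0.780066*258.199 = 36.9878 MPa
sigma_y(d3) = 36.9878 + 0.780066 / sqrt(6.6e-05) = 133 MPa


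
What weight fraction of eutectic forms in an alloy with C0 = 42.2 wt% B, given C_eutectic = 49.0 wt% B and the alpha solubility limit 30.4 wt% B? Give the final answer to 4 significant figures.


f_primary = (C_e - C0) / (C_e - C_alpha_max)
f_primary = (49.0 - 42.2) / (49.0 - 30.4)
f_primary = 0.365591
f_eutectic = 1 - 0.365591 = 0.6344


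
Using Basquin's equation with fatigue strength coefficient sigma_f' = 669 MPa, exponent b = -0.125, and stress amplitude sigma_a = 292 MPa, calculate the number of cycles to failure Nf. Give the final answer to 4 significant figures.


sigma_a = sigma_f' * (2*Nf)^b
2*Nf = (sigma_a / sigma_f')^(1/b)
2*Nf = (292 / 669)^(1/-0.125)
2*Nf = 759.182
Nf = 379.6 cycles


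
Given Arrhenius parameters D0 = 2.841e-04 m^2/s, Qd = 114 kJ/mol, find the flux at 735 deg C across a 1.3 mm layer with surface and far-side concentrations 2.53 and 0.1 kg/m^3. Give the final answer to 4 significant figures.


Step 1: D = D0 * exp(-Qd/(R*T))
T = 735 + 273.15 = 1008.15 K
D = 2.841e-04 * exp(-114e3 / (8.314 * 1008.15)) = 3.52085e-10 m^2/s
Step 2: J = D * (C1 - C2) / dx
J = 3.52085e-10 * (2.53 - 0.1) / 1.3e-03
J = 6.581e-07 kg/(m^2*s)


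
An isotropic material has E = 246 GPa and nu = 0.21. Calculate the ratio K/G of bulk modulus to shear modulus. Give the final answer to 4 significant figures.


G = E / (2*(1+nu))
G = 246 / (2*(1+0.21)) = 101.653 GPa
K = E / (3*(1-2*nu))
K = 246 / (3*(1-2*0.21)) = 141.379 GPa
K/G = 141.379 / 101.653 = 1.391


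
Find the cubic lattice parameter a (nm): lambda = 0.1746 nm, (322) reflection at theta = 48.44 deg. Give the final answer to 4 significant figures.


d = lambda / (2*sin(theta))
d = 0.1746 / (2*sin(48.44 deg))
d = 0.11667 nm
a = d * sqrt(h^2+k^2+l^2) = 0.11667 * sqrt(17)
a = 0.481 nm


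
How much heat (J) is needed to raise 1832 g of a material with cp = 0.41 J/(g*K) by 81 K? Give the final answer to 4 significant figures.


Q = m * cp * dT
Q = 1832 * 0.41 * 81
Q = 60840 J


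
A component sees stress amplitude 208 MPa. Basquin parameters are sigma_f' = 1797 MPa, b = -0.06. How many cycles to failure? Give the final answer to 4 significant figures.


sigma_a = sigma_f' * (2*Nf)^b
2*Nf = (sigma_a / sigma_f')^(1/b)
2*Nf = (208 / 1797)^(1/-0.06)
2*Nf = 4.05582e+15
Nf = 2.028e+15 cycles


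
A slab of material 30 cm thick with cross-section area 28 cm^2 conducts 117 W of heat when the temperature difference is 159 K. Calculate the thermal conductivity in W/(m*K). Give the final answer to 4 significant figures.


k = Q*L / (A*dT)
L = 0.3 m, A = 2.8e-03 m^2
k = 117 * 0.3 / (2.8e-03 * 159)
k = 78.84 W/(m*K)


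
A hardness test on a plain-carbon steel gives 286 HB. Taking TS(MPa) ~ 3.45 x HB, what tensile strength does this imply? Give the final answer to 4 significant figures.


TS (MPa) = 3.45 * HB
TS = 3.45 * 286
TS = 986.7 MPa


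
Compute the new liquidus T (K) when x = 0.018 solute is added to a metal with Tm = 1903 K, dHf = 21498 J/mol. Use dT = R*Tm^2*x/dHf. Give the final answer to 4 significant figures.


dT = R*Tm^2*x / dHf
dT = 8.314 * 1903^2 * 0.018 / 21498
dT = 25.2094 K
T_new = 1903 - 25.2094 = 1878 K


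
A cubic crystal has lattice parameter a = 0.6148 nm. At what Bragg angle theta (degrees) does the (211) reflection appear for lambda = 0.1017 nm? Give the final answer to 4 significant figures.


d = a / sqrt(h^2+k^2+l^2)
d = 0.6148 / sqrt(6) = 0.250991 nm
lambda = 2*d*sin(theta)  =>  sin(theta) = lambda / (2*d)
sin(theta) = 0.1017 / (2 * 0.250991) = 0.202597
theta = 11.69 deg


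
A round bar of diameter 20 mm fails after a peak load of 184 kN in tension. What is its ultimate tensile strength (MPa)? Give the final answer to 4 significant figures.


A0 = pi*(d/2)^2 = pi*(20/2)^2 = 314.159 mm^2
UTS = F_max / A0 = 184*1000 / 314.159
UTS = 585.7 MPa


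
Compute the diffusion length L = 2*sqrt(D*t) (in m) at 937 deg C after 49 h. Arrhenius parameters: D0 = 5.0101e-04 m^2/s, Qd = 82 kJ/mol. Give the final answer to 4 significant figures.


Step 1: D = D0 * exp(-Qd/(R*T))
T = 1210.15 K
D = 5.0101e-04 * exp(-82e3 / (8.314 * 1210.15)) = 1.4464e-07 m^2/s
Step 2: L = 2*sqrt(D*t)
t = 49 h = 176400 s
L = 2*sqrt(1.4464e-07 * 176400) = 0.3195 m


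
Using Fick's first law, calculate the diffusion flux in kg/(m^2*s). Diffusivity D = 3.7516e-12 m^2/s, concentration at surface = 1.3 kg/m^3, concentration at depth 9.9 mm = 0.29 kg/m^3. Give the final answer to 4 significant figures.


J = -D * (dC/dx) = D * (C1 - C2) / dx
J = 3.7516e-12 * (1.3 - 0.29) / 9.9e-03
J = 3.827e-10 kg/(m^2*s)


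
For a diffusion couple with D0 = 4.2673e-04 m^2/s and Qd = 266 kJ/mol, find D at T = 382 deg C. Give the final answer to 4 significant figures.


D = D0 * exp(-Qd / (R*T))
T = 655.15 K
D = 4.2673e-04 * exp(-266e3 / (8.314 * 655.15))
D = 2.639e-25 m^2/s


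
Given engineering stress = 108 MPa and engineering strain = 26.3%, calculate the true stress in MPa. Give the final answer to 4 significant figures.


sigma_true = sigma_eng * (1 + epsilon_eng)
sigma_true = 108 * (1 + 0.263)
sigma_true = 136.4 MPa


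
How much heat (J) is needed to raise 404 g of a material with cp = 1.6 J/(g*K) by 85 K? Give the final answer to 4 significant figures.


Q = m * cp * dT
Q = 404 * 1.6 * 85
Q = 54940 J


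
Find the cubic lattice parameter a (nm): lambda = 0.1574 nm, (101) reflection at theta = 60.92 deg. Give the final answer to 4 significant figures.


d = lambda / (2*sin(theta))
d = 0.1574 / (2*sin(60.92 deg))
d = 0.0900517 nm
a = d * sqrt(h^2+k^2+l^2) = 0.0900517 * sqrt(2)
a = 0.1274 nm


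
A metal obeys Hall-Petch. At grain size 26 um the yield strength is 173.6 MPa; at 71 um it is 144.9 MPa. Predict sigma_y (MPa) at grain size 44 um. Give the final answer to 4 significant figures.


sigma_y = sigma0 + k / sqrt(d)
1/sqrt(d1) = 1/sqrt(2.6e-05) = 196.116;  1/sqrt(d2) = 118.678
k = (sigma1 - sigma2) / (1/sqrt(d1) - 1/sqrt(d2)) = (173.6 - 144.9) / (196.116 - 118.678) = 0.370619 MPa*m^0.5
sigma0 = sigma1 - k/sqrt(d1) = 173.6 - 0.370619*196.116 = 100.916 MPa
sigma_y(d3) = 100.916 + 0.370619 / sqrt(4.4e-05) = 156.8 MPa


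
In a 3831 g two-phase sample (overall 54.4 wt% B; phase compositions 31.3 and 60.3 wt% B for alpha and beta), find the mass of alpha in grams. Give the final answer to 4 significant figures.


f_alpha = (C_beta - C0) / (C_beta - C_alpha)
f_alpha = (60.3 - 54.4) / (60.3 - 31.3) = 0.203448
m_alpha = f_alpha * m_total = 0.203448 * 3831 = 779.4 g


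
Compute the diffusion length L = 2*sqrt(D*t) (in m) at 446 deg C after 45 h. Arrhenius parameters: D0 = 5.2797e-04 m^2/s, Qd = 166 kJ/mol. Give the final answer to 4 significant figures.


Step 1: D = D0 * exp(-Qd/(R*T))
T = 719.15 K
D = 5.2797e-04 * exp(-166e3 / (8.314 * 719.15)) = 4.62331e-16 m^2/s
Step 2: L = 2*sqrt(D*t)
t = 45 h = 162000 s
L = 2*sqrt(4.62331e-16 * 162000) = 1.731e-05 m


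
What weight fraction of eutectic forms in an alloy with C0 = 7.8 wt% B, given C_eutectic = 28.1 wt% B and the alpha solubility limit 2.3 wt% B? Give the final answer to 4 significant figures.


f_primary = (C_e - C0) / (C_e - C_alpha_max)
f_primary = (28.1 - 7.8) / (28.1 - 2.3)
f_primary = 0.786822
f_eutectic = 1 - 0.786822 = 0.2132


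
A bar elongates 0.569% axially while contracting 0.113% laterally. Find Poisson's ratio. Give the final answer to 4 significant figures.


nu = -epsilon_lat / epsilon_axial
Lateral strain is contraction (negative), so using magnitudes:
nu = 0.113 / 0.569
nu = 0.1986


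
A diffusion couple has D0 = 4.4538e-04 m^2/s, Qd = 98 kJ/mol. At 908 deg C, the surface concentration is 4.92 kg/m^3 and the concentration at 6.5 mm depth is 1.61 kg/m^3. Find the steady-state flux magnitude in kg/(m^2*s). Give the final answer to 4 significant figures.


Step 1: D = D0 * exp(-Qd/(R*T))
T = 908 + 273.15 = 1181.15 K
D = 4.4538e-04 * exp(-98e3 / (8.314 * 1181.15)) = 2.0638e-08 m^2/s
Step 2: J = D * (C1 - C2) / dx
J = 2.0638e-08 * (4.92 - 1.61) / 6.5e-03
J = 1.051e-05 kg/(m^2*s)


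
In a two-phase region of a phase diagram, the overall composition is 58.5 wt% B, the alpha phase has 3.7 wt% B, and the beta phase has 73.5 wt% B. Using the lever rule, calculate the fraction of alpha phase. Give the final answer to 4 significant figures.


f_alpha = (C_beta - C0) / (C_beta - C_alpha)
f_alpha = (73.5 - 58.5) / (73.5 - 3.7)
f_alpha = 0.2149


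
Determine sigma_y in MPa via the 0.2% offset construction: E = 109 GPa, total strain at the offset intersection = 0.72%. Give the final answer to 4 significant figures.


Offset strain = 0.002
Elastic strain at yield = total_strain - offset = 7.2e-03 - 0.002 = 5.2e-03
sigma_y = E * elastic_strain = 109000 * 5.2e-03
sigma_y = 566.8 MPa


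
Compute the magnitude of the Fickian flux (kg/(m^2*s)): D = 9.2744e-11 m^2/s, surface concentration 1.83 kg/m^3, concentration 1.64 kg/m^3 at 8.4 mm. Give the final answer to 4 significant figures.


J = -D * (dC/dx) = D * (C1 - C2) / dx
J = 9.2744e-11 * (1.83 - 1.64) / 8.4e-03
J = 2.098e-09 kg/(m^2*s)


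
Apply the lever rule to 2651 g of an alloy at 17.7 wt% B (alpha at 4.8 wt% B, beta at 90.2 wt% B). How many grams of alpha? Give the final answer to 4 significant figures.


f_alpha = (C_beta - C0) / (C_beta - C_alpha)
f_alpha = (90.2 - 17.7) / (90.2 - 4.8) = 0.848946
m_alpha = f_alpha * m_total = 0.848946 * 2651 = 2251 g


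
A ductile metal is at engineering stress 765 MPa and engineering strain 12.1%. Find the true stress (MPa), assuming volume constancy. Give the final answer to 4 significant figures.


sigma_true = sigma_eng * (1 + epsilon_eng)
sigma_true = 765 * (1 + 0.121)
sigma_true = 857.6 MPa


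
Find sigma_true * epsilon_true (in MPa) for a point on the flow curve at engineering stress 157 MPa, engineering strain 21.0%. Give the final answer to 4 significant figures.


sigma_true = sigma_eng * (1 + epsilon_eng)
sigma_true = 157 * (1 + 0.21) = 189.97 MPa
epsilon_true = ln(1 + epsilon_eng)
epsilon_true = ln(1 + 0.21) = 0.19062
sigma_true * epsilon_true = 189.97 * 0.19062 = 36.21 MPa


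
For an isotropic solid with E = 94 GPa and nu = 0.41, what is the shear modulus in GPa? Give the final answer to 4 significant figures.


G = E / (2*(1+nu))
G = 94 / (2*(1+0.41))
G = 33.33 GPa


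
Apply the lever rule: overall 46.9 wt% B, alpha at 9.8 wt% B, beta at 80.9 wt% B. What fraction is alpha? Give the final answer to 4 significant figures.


f_alpha = (C_beta - C0) / (C_beta - C_alpha)
f_alpha = (80.9 - 46.9) / (80.9 - 9.8)
f_alpha = 0.4782


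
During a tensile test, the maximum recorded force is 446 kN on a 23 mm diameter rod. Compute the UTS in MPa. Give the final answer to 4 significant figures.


A0 = pi*(d/2)^2 = pi*(23/2)^2 = 415.476 mm^2
UTS = F_max / A0 = 446*1000 / 415.476
UTS = 1073 MPa


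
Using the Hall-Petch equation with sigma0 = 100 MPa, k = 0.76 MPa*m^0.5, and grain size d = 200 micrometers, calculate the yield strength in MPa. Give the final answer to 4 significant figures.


sigma_y = sigma0 + k / sqrt(d)
d = 200 um = 2e-04 m
sigma_y = 100 + 0.76 / sqrt(2e-04)
sigma_y = 153.7 MPa


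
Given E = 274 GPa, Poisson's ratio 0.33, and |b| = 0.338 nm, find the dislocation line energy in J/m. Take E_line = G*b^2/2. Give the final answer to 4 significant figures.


Step 1: G = E / (2*(1+nu))
G = 274 / (2*(1+0.33)) = 103.008 GPa = 1.03008e+11 Pa
Step 2: E_line = G*b^2/2
b = 0.338 nm = 3.38e-10 m
E_line = 0.5 * 1.03008e+11 * (3.38e-10)^2 = 5.884e-09 J/m


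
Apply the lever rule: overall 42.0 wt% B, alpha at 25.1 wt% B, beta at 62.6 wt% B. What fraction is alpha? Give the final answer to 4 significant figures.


f_alpha = (C_beta - C0) / (C_beta - C_alpha)
f_alpha = (62.6 - 42.0) / (62.6 - 25.1)
f_alpha = 0.5493


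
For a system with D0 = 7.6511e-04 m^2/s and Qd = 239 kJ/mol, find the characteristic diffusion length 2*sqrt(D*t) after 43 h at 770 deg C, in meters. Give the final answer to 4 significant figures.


Step 1: D = D0 * exp(-Qd/(R*T))
T = 1043.15 K
D = 7.6511e-04 * exp(-239e3 / (8.314 * 1043.15)) = 8.23413e-16 m^2/s
Step 2: L = 2*sqrt(D*t)
t = 43 h = 154800 s
L = 2*sqrt(8.23413e-16 * 154800) = 2.258e-05 m


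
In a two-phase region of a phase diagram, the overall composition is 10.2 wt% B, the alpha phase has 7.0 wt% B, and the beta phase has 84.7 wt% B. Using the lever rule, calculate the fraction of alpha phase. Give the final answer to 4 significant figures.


f_alpha = (C_beta - C0) / (C_beta - C_alpha)
f_alpha = (84.7 - 10.2) / (84.7 - 7.0)
f_alpha = 0.9588


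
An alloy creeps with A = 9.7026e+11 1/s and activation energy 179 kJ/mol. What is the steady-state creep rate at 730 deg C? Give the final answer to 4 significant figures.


rate = A * exp(-Q / (R*T))
T = 730 + 273.15 = 1003.15 K
rate = 9.7026e+11 * exp(-179e3 / (8.314 * 1003.15))
rate = 463.4 1/s


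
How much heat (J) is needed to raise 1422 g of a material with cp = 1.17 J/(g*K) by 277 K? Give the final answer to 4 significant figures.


Q = m * cp * dT
Q = 1422 * 1.17 * 277
Q = 460900 J


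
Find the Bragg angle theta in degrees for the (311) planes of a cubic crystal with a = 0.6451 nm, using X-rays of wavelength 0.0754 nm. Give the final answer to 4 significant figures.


d = a / sqrt(h^2+k^2+l^2)
d = 0.6451 / sqrt(11) = 0.194505 nm
lambda = 2*d*sin(theta)  =>  sin(theta) = lambda / (2*d)
sin(theta) = 0.0754 / (2 * 0.194505) = 0.193825
theta = 11.18 deg


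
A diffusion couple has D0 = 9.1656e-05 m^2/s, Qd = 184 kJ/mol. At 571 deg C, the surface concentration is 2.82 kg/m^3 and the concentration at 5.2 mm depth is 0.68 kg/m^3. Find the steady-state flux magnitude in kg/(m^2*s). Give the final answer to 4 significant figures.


Step 1: D = D0 * exp(-Qd/(R*T))
T = 571 + 273.15 = 844.15 K
D = 9.1656e-05 * exp(-184e3 / (8.314 * 844.15)) = 3.76814e-16 m^2/s
Step 2: J = D * (C1 - C2) / dx
J = 3.76814e-16 * (2.82 - 0.68) / 5.2e-03
J = 1.551e-13 kg/(m^2*s)


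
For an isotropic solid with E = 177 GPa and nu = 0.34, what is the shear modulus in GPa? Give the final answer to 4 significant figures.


G = E / (2*(1+nu))
G = 177 / (2*(1+0.34))
G = 66.04 GPa


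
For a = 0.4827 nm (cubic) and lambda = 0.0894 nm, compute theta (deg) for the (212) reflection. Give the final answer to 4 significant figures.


d = a / sqrt(h^2+k^2+l^2)
d = 0.4827 / sqrt(9) = 0.1609 nm
lambda = 2*d*sin(theta)  =>  sin(theta) = lambda / (2*d)
sin(theta) = 0.0894 / (2 * 0.1609) = 0.277812
theta = 16.13 deg


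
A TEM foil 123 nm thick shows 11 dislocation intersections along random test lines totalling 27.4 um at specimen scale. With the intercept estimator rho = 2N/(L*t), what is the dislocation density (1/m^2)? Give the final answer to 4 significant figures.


rho = 2N / (L * t)
L = 27.4 um = 2.74e-05 m, t = 123 nm = 1.23e-07 m
rho = 2 * 11 / (2.74e-05 * 1.23e-07)
rho = 6.528e+12 1/m^2


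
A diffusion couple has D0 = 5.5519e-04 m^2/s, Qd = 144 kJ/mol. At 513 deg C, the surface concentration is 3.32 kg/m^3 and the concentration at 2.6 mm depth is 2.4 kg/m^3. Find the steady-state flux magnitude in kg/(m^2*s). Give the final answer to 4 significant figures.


Step 1: D = D0 * exp(-Qd/(R*T))
T = 513 + 273.15 = 786.15 K
D = 5.5519e-04 * exp(-144e3 / (8.314 * 786.15)) = 1.50043e-13 m^2/s
Step 2: J = D * (C1 - C2) / dx
J = 1.50043e-13 * (3.32 - 2.4) / 2.6e-03
J = 5.309e-11 kg/(m^2*s)


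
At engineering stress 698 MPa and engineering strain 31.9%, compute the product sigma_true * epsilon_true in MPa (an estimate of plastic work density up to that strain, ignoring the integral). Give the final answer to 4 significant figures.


sigma_true = sigma_eng * (1 + epsilon_eng)
sigma_true = 698 * (1 + 0.319) = 920.662 MPa
epsilon_true = ln(1 + epsilon_eng)
epsilon_true = ln(1 + 0.319) = 0.276874
sigma_true * epsilon_true = 920.662 * 0.276874 = 254.9 MPa


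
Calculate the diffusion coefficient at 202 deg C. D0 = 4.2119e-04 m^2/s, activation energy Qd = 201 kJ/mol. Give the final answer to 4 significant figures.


D = D0 * exp(-Qd / (R*T))
T = 475.15 K
D = 4.2119e-04 * exp(-201e3 / (8.314 * 475.15))
D = 3.366e-26 m^2/s


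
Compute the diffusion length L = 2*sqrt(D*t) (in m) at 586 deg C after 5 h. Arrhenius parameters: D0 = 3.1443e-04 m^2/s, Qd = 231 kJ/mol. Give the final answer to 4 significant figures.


Step 1: D = D0 * exp(-Qd/(R*T))
T = 859.15 K
D = 3.1443e-04 * exp(-231e3 / (8.314 * 859.15)) = 2.83575e-18 m^2/s
Step 2: L = 2*sqrt(D*t)
t = 5 h = 18000 s
L = 2*sqrt(2.83575e-18 * 18000) = 4.519e-07 m


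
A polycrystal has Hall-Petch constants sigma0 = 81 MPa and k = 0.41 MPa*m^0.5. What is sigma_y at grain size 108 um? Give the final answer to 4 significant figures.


sigma_y = sigma0 + k / sqrt(d)
d = 108 um = 1.08e-04 m
sigma_y = 81 + 0.41 / sqrt(1.08e-04)
sigma_y = 120.5 MPa


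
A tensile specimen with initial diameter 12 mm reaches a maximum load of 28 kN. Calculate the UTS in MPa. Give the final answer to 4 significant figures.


A0 = pi*(d/2)^2 = pi*(12/2)^2 = 113.097 mm^2
UTS = F_max / A0 = 28*1000 / 113.097
UTS = 247.6 MPa


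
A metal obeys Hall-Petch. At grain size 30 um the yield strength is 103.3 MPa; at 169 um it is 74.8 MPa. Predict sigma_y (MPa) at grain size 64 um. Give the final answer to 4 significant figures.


sigma_y = sigma0 + k / sqrt(d)
1/sqrt(d1) = 1/sqrt(3e-05) = 182.574;  1/sqrt(d2) = 76.9231
k = (sigma1 - sigma2) / (1/sqrt(d1) - 1/sqrt(d2)) = (103.3 - 74.8) / (182.574 - 76.9231) = 0.269756 MPa*m^0.5
sigma0 = sigma1 - k/sqrt(d1) = 103.3 - 0.269756*182.574 = 54.0496 MPa
sigma_y(d3) = 54.0496 + 0.269756 / sqrt(6.4e-05) = 87.77 MPa
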